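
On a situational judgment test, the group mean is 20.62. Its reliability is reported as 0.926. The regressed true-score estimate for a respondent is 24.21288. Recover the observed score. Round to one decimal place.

T̂ = ρX + (1 − ρ)μ  ⇒  X = (T̂ − (1 − ρ)μ) / ρ
X = (24.21288 − 0.074 × 20.62) / 0.926 = (24.21288 − 1.52588) / 0.926 = 22.68700 / 0.926 = 24.500

24.5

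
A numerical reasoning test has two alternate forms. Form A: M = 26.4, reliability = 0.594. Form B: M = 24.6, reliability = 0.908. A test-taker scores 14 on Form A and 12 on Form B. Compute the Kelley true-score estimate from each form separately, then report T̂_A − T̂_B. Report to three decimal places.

5.875

T̂_A = 0.594(14) + 0.406(26.4) = 19.03440
T̂_B = 0.908(12) + 0.092(24.6) = 13.15920
T̂_A − T̂_B = 5.87520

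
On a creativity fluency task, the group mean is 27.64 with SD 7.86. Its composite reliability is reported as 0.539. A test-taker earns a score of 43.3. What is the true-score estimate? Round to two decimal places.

36.08

T̂ = ρX + (1 − ρ)μ
  = 0.539 × 43.3 + 0.461 × 27.64
  = 23.3387 + 12.74204
  = 36.081
  ≈ 36.08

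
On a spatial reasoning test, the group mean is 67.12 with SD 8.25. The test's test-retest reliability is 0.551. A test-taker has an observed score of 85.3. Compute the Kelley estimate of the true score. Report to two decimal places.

T̂ = ρX + (1 − ρ)μ
  = 0.551 × 85.3 + 0.449 × 67.12
  = 47.0003 + 30.13688
  = 77.137
  ≈ 77.14

77.14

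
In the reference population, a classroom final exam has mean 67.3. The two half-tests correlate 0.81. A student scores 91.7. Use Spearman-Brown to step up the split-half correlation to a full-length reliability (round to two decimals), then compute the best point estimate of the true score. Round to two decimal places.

Spearman-Brown: ρ = 2r/(1 + r) = 2(0.81)/(1 + 0.81) = 1.620/1.81 = 0.8950 → 0.90
T̂ = ρX + (1 − ρ)μ
  = 0.90 × 91.7 + 0.10 × 67.3
  = 82.530 + 6.730
  = 89.260
  ≈ 89.26

89.26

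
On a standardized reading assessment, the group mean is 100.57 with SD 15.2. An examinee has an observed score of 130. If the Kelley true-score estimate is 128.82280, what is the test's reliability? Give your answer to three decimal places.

T̂ = ρX + (1 − ρ)μ  ⇒  T̂ − μ = ρ(X − μ)
ρ = (T̂ − μ)/(X − μ) = (128.82280 − 100.57) / (130 − 100.57) = 28.25280 / 29.43 = 0.96000

0.960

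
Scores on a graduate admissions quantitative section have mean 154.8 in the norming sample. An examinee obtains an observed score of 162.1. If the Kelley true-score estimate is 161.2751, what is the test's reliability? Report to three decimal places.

T̂ = ρX + (1 − ρ)μ  ⇒  T̂ − μ = ρ(X − μ)
ρ = (T̂ − μ)/(X − μ) = (161.2751 − 154.8) / (162.1 − 154.8) = 6.4751 / 7.3 = 0.88700

0.887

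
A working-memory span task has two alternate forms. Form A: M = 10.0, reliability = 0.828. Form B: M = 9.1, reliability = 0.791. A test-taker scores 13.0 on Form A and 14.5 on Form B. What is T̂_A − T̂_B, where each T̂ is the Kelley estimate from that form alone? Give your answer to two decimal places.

-0.89

T̂_A = 0.828(13.0) + 0.172(10.0) = 12.4840
T̂_B = 0.791(14.5) + 0.209(9.1) = 13.3714
T̂_A − T̂_B = -0.8874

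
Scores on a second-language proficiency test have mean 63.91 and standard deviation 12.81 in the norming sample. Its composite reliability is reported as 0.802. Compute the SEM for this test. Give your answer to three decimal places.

SEM = SD · √(1 − ρ) = 12.81 × √0.198 = 12.81 × 0.4450 = 5.7001

5.700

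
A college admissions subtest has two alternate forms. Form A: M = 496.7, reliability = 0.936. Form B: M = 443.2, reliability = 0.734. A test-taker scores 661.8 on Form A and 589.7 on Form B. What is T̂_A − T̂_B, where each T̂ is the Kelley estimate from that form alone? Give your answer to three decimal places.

T̂_A = 0.936(661.8) + 0.064(496.7) = 651.23360
T̂_B = 0.734(589.7) + 0.266(443.2) = 550.73100
T̂_A − T̂_B = 100.50260

100.503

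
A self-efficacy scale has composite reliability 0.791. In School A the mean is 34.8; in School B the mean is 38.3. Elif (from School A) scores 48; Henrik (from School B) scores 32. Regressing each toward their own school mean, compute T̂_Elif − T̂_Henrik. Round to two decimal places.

T̂_Elif = 0.791(48) + 0.209(34.8) = 45.2412
T̂_Henrik = 0.791(32) + 0.209(38.3) = 33.3167
Difference = 45.2412 − 33.3167 = 11.9245

11.92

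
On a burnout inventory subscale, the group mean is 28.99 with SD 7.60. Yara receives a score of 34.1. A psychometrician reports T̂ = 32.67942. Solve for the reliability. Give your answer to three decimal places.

0.722

T̂ = ρX + (1 − ρ)μ  ⇒  T̂ − μ = ρ(X − μ)
ρ = (T̂ − μ)/(X − μ) = (32.67942 − 28.99) / (34.1 − 28.99) = 3.68942 / 5.11 = 0.72200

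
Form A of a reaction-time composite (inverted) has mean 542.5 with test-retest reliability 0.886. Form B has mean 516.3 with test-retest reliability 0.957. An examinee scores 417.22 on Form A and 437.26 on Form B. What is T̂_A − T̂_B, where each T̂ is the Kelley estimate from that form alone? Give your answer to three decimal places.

-9.157

T̂_A = 0.886(417.22) + 0.114(542.5) = 431.50192
T̂_B = 0.957(437.26) + 0.043(516.3) = 440.65872
T̂_A − T̂_B = -9.15680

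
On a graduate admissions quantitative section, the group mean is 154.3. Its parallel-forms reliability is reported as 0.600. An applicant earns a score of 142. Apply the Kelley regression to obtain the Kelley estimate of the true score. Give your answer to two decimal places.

Regress the observed score toward the mean by the unreliability: T̂ = 0.600·142 + 0.400·154.3 = 85.200 + 61.7200 = 146.920.

146.92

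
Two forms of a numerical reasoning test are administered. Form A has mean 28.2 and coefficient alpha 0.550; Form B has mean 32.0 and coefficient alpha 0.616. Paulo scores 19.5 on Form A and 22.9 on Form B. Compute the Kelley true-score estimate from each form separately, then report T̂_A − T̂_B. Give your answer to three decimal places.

-2.979

T̂_A = 0.550(19.5) + 0.450(28.2) = 23.41500
T̂_B = 0.616(22.9) + 0.384(32.0) = 26.39440
T̂_A − T̂_B = -2.97940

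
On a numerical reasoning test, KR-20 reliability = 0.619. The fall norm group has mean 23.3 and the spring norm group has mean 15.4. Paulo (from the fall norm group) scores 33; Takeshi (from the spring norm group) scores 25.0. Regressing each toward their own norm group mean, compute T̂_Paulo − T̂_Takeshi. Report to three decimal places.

7.962

T̂_Paulo = 0.619(33) + 0.381(23.3) = 29.30430
T̂_Takeshi = 0.619(25.0) + 0.381(15.4) = 21.34240
Difference = 29.30430 − 21.34240 = 7.96190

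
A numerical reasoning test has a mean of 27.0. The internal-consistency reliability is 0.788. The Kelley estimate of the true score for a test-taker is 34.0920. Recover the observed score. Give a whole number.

36

T̂ = ρX + (1 − ρ)μ  ⇒  X = (T̂ − (1 − ρ)μ) / ρ
X = (34.0920 − 0.212 × 27.0) / 0.788 = (34.0920 − 5.7240) / 0.788 = 28.3680 / 0.788 = 36.00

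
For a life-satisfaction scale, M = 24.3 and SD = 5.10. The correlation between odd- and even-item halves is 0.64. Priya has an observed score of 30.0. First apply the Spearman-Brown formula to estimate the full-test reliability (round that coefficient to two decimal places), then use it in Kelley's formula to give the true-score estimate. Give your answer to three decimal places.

28.746

Spearman-Brown: ρ = 2r/(1 + r) = 2(0.64)/(1 + 0.64) = 1.280/1.64 = 0.7805 → 0.78
T̂ = ρX + (1 − ρ)μ
  = 0.78 × 30.0 + 0.22 × 24.3
  = 23.400 + 5.346
  = 28.7460
  ≈ 28.746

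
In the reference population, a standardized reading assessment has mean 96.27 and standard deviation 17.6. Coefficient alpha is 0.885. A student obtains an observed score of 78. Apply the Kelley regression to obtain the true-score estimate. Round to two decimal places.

T̂ = ρX + (1 − ρ)μ
  = 0.885 × 78 + 0.115 × 96.27
  = 69.030 + 11.07105
  = 80.101
  ≈ 80.10

80.10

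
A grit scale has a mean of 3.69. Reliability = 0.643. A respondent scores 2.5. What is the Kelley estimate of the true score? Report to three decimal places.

Regress the observed score toward the mean by the unreliability: T̂ = 0.643·2.5 + 0.357·3.69 = 1.6075 + 1.31733 = 2.9248.

2.925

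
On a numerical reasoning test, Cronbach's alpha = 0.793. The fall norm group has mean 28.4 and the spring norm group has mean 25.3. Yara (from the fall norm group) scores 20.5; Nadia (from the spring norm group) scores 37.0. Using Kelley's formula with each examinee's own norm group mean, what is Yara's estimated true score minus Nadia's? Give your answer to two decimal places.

T̂_Yara = 0.793(20.5) + 0.207(28.4) = 22.1353
T̂_Nadia = 0.793(37.0) + 0.207(25.3) = 34.5781
Difference = 22.1353 − 34.5781 = -12.4428

-12.44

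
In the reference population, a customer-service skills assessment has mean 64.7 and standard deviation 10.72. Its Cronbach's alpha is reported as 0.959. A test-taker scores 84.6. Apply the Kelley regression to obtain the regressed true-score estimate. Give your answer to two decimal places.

83.78

T̂ = ρX + (1 − ρ)μ
  = 0.959 × 84.6 + 0.041 × 64.7
  = 81.1314 + 2.6527
  = 83.784
  ≈ 83.78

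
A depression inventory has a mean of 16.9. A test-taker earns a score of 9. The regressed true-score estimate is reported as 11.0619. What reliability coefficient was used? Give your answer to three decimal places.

0.739

T̂ = ρX + (1 − ρ)μ  ⇒  T̂ − μ = ρ(X − μ)
ρ = (T̂ − μ)/(X − μ) = (11.0619 − 16.9) / (9 − 16.9) = -5.8381 / -7.9 = 0.73900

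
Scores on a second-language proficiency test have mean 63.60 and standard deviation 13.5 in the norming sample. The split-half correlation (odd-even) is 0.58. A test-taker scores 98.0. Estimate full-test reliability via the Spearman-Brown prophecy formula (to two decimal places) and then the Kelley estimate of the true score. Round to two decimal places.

Spearman-Brown: ρ = 2r/(1 + r) = 2(0.58)/(1 + 0.58) = 1.160/1.58 = 0.7342 → 0.73
T̂ = ρX + (1 − ρ)μ
  = 0.73 × 98.0 + 0.27 × 63.60
  = 71.540 + 17.1720
  = 88.712
  ≈ 88.71

88.71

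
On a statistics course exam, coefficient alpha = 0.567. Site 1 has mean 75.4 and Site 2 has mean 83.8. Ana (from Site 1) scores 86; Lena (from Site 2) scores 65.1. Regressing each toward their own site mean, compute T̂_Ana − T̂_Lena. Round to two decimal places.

T̂_Ana = 0.567(86) + 0.433(75.4) = 81.4102
T̂_Lena = 0.567(65.1) + 0.433(83.8) = 73.1971
Difference = 81.4102 − 73.1971 = 8.2131

8.21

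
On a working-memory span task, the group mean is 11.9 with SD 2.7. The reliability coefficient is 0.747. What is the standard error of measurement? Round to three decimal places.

1.358

SEM = SD · √(1 − ρ) = 2.7 × √0.253 = 2.7 × 0.5030 = 1.3581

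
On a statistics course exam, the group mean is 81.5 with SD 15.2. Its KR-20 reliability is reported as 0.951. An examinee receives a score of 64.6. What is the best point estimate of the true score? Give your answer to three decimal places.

T̂ = ρX + (1 − ρ)μ
  = 0.951 × 64.6 + 0.049 × 81.5
  = 61.4346 + 3.9935
  = 65.4281
  ≈ 65.428

65.428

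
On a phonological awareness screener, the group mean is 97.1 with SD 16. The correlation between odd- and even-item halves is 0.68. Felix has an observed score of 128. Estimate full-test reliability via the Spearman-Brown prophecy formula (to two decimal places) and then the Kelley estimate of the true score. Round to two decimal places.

122.13

Spearman-Brown: ρ = 2r/(1 + r) = 2(0.68)/(1 + 0.68) = 1.360/1.68 = 0.8095 → 0.81
T̂ = 0.81(128) + 0.19(97.1) = 103.68 + 18.449 = 122.129 → 122.13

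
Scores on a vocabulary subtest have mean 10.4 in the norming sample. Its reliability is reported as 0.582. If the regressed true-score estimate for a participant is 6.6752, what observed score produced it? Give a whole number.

T̂ = ρX + (1 − ρ)μ  ⇒  X = (T̂ − (1 − ρ)μ) / ρ
X = (6.6752 − 0.418 × 10.4) / 0.582 = (6.6752 − 4.3472) / 0.582 = 2.3280 / 0.582 = 4.00

4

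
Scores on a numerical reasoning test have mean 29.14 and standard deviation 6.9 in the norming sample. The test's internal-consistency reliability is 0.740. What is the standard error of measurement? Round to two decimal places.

SEM = SD · √(1 − ρ) = 6.9 × √0.260 = 6.9 × 0.5099 = 3.518

3.52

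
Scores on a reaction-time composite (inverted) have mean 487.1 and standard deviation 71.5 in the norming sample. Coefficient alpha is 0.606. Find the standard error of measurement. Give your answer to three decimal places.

SEM = SD · √(1 − ρ) = 71.5 × √0.394 = 71.5 × 0.6277 = 44.8801

44.880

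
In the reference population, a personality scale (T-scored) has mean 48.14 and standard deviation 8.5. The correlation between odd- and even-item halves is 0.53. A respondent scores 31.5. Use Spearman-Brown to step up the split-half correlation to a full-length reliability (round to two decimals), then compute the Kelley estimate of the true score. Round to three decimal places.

Spearman-Brown: ρ = 2r/(1 + r) = 2(0.53)/(1 + 0.53) = 1.060/1.53 = 0.6928 → 0.69
T̂ = ρX + (1 − ρ)μ
  = 0.69 × 31.5 + 0.31 × 48.14
  = 21.735 + 14.9234
  = 36.6584
  ≈ 36.658

36.658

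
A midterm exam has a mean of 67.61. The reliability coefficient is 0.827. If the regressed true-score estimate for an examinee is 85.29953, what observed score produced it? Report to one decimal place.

T̂ = ρX + (1 − ρ)μ  ⇒  X = (T̂ − (1 − ρ)μ) / ρ
X = (85.29953 − 0.173 × 67.61) / 0.827 = (85.29953 − 11.69653) / 0.827 = 73.60300 / 0.827 = 89.000

89.0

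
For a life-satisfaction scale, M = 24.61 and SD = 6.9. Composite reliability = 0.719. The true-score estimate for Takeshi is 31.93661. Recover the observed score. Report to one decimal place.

34.8

T̂ = ρX + (1 − ρ)μ  ⇒  X = (T̂ − (1 − ρ)μ) / ρ
X = (31.93661 − 0.281 × 24.61) / 0.719 = (31.93661 − 6.91541) / 0.719 = 25.02120 / 0.719 = 34.800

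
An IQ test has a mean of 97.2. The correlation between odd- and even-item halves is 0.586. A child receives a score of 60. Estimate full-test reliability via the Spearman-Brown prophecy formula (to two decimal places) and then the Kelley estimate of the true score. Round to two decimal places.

69.67

Spearman-Brown: ρ = 2r/(1 + r) = 2(0.586)/(1 + 0.586) = 1.1720/1.586 = 0.7390 → 0.74
T̂ = 0.74(60) + 0.26(97.2) = 44.40 + 25.272 = 69.672 → 69.67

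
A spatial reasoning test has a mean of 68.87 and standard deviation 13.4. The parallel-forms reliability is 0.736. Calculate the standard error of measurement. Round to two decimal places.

SEM = SD · √(1 − ρ) = 13.4 × √0.264 = 13.4 × 0.5138 = 6.885

6.89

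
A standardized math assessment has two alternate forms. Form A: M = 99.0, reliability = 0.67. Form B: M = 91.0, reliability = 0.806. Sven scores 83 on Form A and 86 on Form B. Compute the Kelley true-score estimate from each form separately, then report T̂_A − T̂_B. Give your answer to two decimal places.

T̂_A = 0.67(83) + 0.33(99.0) = 88.2800
T̂_B = 0.806(86) + 0.194(91.0) = 86.9700
T̂_A − T̂_B = 1.3100

1.31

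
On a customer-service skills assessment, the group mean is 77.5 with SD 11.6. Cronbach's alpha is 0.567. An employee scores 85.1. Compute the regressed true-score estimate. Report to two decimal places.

T̂ = 0.567(85.1) + 0.433(77.5) = 48.2517 + 33.5575 = 81.809 → 81.81

81.81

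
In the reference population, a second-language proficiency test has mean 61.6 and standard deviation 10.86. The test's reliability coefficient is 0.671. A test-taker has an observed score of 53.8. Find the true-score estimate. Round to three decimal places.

T̂ = 0.671(53.8) + 0.329(61.6) = 36.0998 + 20.2664 = 56.3662 → 56.366

56.366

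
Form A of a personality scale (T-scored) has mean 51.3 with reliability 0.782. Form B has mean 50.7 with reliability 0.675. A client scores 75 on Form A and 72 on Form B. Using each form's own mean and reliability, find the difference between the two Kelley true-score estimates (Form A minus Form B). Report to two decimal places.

4.76

T̂_A = 0.782(75) + 0.218(51.3) = 69.8334
T̂_B = 0.675(72) + 0.325(50.7) = 65.0775
T̂_A − T̂_B = 4.7559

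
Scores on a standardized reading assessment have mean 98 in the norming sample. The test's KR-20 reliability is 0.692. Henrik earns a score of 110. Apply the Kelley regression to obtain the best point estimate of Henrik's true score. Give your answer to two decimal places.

106.30

T̂ = ρX + (1 − ρ)μ
  = 0.692 × 110 + 0.308 × 98
  = 76.120 + 30.184
  = 106.304
  ≈ 106.30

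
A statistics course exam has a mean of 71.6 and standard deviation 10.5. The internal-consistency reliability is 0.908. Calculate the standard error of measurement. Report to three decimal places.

SEM = SD · √(1 − ρ) = 10.5 × √0.092 = 10.5 × 0.3033 = 3.1848

3.185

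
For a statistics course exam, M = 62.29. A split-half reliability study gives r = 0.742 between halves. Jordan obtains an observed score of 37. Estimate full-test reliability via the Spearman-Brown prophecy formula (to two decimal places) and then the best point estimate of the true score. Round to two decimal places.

40.79

Spearman-Brown: ρ = 2r/(1 + r) = 2(0.742)/(1 + 0.742) = 1.4840/1.742 = 0.8519 → 0.85
T̂ = 0.85(37) + 0.15(62.29) = 31.45 + 9.3435 = 40.793 → 40.79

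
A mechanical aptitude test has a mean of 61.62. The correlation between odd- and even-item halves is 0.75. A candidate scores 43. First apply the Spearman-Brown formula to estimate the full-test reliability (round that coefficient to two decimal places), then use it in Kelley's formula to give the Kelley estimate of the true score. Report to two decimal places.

45.61

Spearman-Brown: ρ = 2r/(1 + r) = 2(0.75)/(1 + 0.75) = 1.500/1.75 = 0.8571 → 0.86
Kelley's formula gives T̂ = 0.86·43 + 0.14·61.62 = 36.98 + 8.6268 = 45.607.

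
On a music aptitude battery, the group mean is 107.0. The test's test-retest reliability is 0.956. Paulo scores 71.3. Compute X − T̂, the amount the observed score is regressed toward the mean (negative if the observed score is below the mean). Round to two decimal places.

-1.57

Regress the observed score toward the mean by the unreliability: T̂ = 0.956·71.3 + 0.044·107.0 = 68.1628 + 4.7080 = 72.8708.
X − T̂ = 71.3 − 72.871 = -1.571 → -1.57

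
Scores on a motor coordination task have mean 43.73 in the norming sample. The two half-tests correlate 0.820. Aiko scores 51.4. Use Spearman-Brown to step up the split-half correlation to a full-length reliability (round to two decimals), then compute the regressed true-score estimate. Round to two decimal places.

50.63

Spearman-Brown: ρ = 2r/(1 + r) = 2(0.820)/(1 + 0.820) = 1.6400/1.820 = 0.9011 → 0.90
Weight the observed score by reliability and the mean by (1 − reliability): T̂ = 0.90·51.4 + 0.10·43.73 = 46.260 + 4.3730 = 50.633.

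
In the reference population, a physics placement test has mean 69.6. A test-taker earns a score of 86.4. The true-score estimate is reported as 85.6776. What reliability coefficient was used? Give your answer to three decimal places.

T̂ = ρX + (1 − ρ)μ  ⇒  T̂ − μ = ρ(X − μ)
ρ = (T̂ − μ)/(X − μ) = (85.6776 − 69.6) / (86.4 − 69.6) = 16.0776 / 16.8 = 0.95700

0.957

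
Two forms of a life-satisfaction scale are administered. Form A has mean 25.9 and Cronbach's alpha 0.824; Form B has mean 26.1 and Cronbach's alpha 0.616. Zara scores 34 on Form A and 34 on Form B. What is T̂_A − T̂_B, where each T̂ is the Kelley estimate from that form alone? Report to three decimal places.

T̂_A = 0.824(34) + 0.176(25.9) = 32.57440
T̂_B = 0.616(34) + 0.384(26.1) = 30.96640
T̂_A − T̂_B = 1.60800

1.608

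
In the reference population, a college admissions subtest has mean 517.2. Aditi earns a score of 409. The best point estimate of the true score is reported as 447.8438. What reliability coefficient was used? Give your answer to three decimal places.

0.641

T̂ = ρX + (1 − ρ)μ  ⇒  T̂ − μ = ρ(X − μ)
ρ = (T̂ − μ)/(X − μ) = (447.8438 − 517.2) / (409 − 517.2) = -69.3562 / -108.2 = 0.64100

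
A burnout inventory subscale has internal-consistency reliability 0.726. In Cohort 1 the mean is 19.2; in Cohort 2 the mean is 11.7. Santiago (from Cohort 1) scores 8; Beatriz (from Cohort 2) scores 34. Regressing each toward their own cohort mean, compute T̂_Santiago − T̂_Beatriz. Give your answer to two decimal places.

T̂_Santiago = 0.726(8) + 0.274(19.2) = 11.0688
T̂_Beatriz = 0.726(34) + 0.274(11.7) = 27.8898
Difference = 11.0688 − 27.8898 = -16.8210

-16.82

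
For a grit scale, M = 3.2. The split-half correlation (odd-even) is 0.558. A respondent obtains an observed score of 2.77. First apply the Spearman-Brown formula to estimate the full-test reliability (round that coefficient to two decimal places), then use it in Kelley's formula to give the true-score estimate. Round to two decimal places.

Spearman-Brown: ρ = 2r/(1 + r) = 2(0.558)/(1 + 0.558) = 1.1160/1.558 = 0.7163 → 0.72
T̂ = ρX + (1 − ρ)μ
  = 0.72 × 2.77 + 0.28 × 3.2
  = 1.9944 + 0.896
  = 2.890
  ≈ 2.89

2.89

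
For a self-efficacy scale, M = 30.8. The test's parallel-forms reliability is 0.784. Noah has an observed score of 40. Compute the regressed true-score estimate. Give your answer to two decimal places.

T̂ = ρX + (1 − ρ)μ
  = 0.784 × 40 + 0.216 × 30.8
  = 31.360 + 6.6528
  = 38.013
  ≈ 38.01

38.01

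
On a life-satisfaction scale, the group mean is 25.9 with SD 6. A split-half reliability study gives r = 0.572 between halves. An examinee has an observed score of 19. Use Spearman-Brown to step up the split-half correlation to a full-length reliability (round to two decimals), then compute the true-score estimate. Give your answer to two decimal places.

20.86

Spearman-Brown: ρ = 2r/(1 + r) = 2(0.572)/(1 + 0.572) = 1.1440/1.572 = 0.7277 → 0.73
Kelley's formula gives T̂ = 0.73·19 + 0.27·25.9 = 13.87 + 6.993 = 20.863.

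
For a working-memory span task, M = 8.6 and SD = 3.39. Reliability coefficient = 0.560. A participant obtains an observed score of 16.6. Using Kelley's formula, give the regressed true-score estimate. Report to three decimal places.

T̂ = ρX + (1 − ρ)μ
  = 0.560 × 16.6 + 0.440 × 8.6
  = 9.2960 + 3.7840
  = 13.0800
  ≈ 13.080

13.080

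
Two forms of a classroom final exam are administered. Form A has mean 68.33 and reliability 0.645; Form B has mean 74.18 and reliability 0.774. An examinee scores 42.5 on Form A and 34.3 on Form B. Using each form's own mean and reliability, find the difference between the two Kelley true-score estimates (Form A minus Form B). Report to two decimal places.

8.36

T̂_A = 0.645(42.5) + 0.355(68.33) = 51.6697
T̂_B = 0.774(34.3) + 0.226(74.18) = 43.3129
T̂_A − T̂_B = 8.3568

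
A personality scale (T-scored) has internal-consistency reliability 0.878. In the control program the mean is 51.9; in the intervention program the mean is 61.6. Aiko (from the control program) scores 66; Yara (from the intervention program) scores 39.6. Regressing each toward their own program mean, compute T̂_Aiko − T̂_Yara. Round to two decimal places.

T̂_Aiko = 0.878(66) + 0.122(51.9) = 64.2798
T̂_Yara = 0.878(39.6) + 0.122(61.6) = 42.2840
Difference = 64.2798 − 42.2840 = 21.9958

22.00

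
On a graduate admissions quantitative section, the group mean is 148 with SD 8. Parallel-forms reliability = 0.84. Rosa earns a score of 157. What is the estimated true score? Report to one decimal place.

Weight the observed score by reliability and the mean by (1 − reliability): T̂ = 0.84·157 + 0.16·148 = 131.88 + 23.68 = 155.56.

155.6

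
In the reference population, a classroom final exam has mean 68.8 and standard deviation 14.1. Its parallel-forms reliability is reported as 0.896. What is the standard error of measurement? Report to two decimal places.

4.55

SEM = SD · √(1 − ρ) = 14.1 × √0.104 = 14.1 × 0.3225 = 4.547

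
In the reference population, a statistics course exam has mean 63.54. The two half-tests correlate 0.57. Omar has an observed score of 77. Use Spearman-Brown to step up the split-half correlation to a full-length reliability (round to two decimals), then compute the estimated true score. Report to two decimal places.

Spearman-Brown: ρ = 2r/(1 + r) = 2(0.57)/(1 + 0.57) = 1.140/1.57 = 0.7261 → 0.73
T̂ = 0.73(77) + 0.27(63.54) = 56.21 + 17.1558 = 73.366 → 73.37

73.37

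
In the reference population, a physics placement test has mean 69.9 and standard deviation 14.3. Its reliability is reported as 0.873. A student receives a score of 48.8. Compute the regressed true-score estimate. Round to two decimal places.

T̂ = 0.873(48.8) + 0.127(69.9) = 42.6024 + 8.8773 = 51.480 → 51.48

51.48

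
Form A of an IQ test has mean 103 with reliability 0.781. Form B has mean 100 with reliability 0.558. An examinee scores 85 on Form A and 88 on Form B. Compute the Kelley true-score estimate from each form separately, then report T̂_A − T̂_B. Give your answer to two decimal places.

T̂_A = 0.781(85) + 0.219(103) = 88.9420
T̂_B = 0.558(88) + 0.442(100) = 93.3040
T̂_A − T̂_B = -4.3620

-4.36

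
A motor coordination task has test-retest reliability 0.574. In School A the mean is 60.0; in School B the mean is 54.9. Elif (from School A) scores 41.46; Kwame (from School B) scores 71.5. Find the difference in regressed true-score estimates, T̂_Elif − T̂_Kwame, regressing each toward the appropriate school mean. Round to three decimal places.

-15.070

T̂_Elif = 0.574(41.46) + 0.426(60.0) = 49.35804
T̂_Kwame = 0.574(71.5) + 0.426(54.9) = 64.42840
Difference = 49.35804 − 64.42840 = -15.07036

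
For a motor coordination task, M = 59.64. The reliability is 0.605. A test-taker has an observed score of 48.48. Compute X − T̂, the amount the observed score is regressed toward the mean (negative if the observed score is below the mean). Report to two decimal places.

-4.41

T̂ = ρX + (1 − ρ)μ
  = 0.605 × 48.48 + 0.395 × 59.64
  = 29.33040 + 23.55780
  = 52.8882
  ≈ 52.888
X − T̂ = 48.48 − 52.888 = -4.408 → -4.41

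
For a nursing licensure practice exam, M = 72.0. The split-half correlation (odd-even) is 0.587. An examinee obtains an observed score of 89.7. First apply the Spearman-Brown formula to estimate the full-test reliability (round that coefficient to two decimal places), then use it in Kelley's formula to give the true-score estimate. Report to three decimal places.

Spearman-Brown: ρ = 2r/(1 + r) = 2(0.587)/(1 + 0.587) = 1.1740/1.587 = 0.7398 → 0.74
T̂ = 0.74(89.7) + 0.26(72.0) = 66.378 + 18.720 = 85.0980 → 85.098

85.098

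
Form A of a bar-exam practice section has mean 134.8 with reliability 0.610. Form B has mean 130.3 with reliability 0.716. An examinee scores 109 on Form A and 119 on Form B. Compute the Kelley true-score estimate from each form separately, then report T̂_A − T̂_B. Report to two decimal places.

T̂_A = 0.610(109) + 0.390(134.8) = 119.0620
T̂_B = 0.716(119) + 0.284(130.3) = 122.2092
T̂_A − T̂_B = -3.1472

-3.15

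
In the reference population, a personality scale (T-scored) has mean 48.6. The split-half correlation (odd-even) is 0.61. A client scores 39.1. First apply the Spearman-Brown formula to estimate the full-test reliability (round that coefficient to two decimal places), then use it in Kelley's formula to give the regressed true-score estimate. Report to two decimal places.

41.38

Spearman-Brown: ρ = 2r/(1 + r) = 2(0.61)/(1 + 0.61) = 1.220/1.61 = 0.7578 → 0.76
T̂ = ρX + (1 − ρ)μ
  = 0.76 × 39.1 + 0.24 × 48.6
  = 29.716 + 11.664
  = 41.380
  ≈ 41.38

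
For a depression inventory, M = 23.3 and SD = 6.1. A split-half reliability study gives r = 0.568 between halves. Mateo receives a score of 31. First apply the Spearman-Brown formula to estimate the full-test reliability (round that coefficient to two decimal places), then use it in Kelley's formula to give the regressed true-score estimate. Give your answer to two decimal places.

Spearman-Brown: ρ = 2r/(1 + r) = 2(0.568)/(1 + 0.568) = 1.1360/1.568 = 0.7245 → 0.72
Regress the observed score toward the mean by the unreliability: T̂ = 0.72·31 + 0.28·23.3 = 22.32 + 6.524 = 28.844.

28.84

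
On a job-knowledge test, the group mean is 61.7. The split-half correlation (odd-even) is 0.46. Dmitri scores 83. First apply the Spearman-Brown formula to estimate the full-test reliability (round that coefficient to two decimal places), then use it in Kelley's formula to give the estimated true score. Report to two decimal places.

75.12

Spearman-Brown: ρ = 2r/(1 + r) = 2(0.46)/(1 + 0.46) = 0.920/1.46 = 0.6301 → 0.63
T̂ = 0.63(83) + 0.37(61.7) = 52.29 + 22.829 = 75.119 → 75.12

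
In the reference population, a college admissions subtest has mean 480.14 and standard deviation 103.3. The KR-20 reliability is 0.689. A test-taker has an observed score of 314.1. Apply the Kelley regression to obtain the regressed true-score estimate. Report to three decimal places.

365.738

T̂ = 0.689(314.1) + 0.311(480.14) = 216.4149 + 149.32354 = 365.7384 → 365.738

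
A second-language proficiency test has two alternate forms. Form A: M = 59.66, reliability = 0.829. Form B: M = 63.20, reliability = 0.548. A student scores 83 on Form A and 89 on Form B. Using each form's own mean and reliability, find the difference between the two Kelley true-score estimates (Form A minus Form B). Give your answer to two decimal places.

1.67

T̂_A = 0.829(83) + 0.171(59.66) = 79.0089
T̂_B = 0.548(89) + 0.452(63.20) = 77.3384
T̂_A − T̂_B = 1.6705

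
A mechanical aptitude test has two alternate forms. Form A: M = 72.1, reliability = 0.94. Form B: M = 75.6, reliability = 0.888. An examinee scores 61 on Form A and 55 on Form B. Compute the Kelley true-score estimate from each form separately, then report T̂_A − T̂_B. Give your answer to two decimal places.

T̂_A = 0.94(61) + 0.06(72.1) = 61.6660
T̂_B = 0.888(55) + 0.112(75.6) = 57.3072
T̂_A − T̂_B = 4.3588

4.36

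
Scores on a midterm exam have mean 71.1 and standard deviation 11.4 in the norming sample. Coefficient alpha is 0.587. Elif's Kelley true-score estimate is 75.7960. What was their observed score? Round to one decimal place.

79.1

T̂ = ρX + (1 − ρ)μ  ⇒  X = (T̂ − (1 − ρ)μ) / ρ
X = (75.7960 − 0.413 × 71.1) / 0.587 = (75.7960 − 29.3643) / 0.587 = 46.4317 / 0.587 = 79.100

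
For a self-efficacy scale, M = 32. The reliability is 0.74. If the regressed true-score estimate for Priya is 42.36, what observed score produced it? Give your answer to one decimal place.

T̂ = ρX + (1 − ρ)μ  ⇒  X = (T̂ − (1 − ρ)μ) / ρ
X = (42.36 − 0.26 × 32) / 0.74 = (42.36 − 8.32) / 0.74 = 34.04 / 0.74 = 46.000

46.0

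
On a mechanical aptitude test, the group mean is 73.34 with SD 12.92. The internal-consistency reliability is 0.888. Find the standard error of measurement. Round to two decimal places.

4.32

SEM = SD · √(1 − ρ) = 12.92 × √0.112 = 12.92 × 0.3347 = 4.324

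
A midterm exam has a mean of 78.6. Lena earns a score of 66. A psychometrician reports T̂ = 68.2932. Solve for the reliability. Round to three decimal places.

T̂ = ρX + (1 − ρ)μ  ⇒  T̂ − μ = ρ(X − μ)
ρ = (T̂ − μ)/(X − μ) = (68.2932 − 78.6) / (66 − 78.6) = -10.3068 / -12.6 = 0.81800

0.818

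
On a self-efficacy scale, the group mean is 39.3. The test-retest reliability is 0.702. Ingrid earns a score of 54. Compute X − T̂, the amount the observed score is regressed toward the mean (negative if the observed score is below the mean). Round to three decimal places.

T̂ = 0.702(54) + 0.298(39.3) = 37.908 + 11.7114 = 49.61940 → 49.6194
X − T̂ = 54 − 49.6194 = 4.3806 → 4.381

4.381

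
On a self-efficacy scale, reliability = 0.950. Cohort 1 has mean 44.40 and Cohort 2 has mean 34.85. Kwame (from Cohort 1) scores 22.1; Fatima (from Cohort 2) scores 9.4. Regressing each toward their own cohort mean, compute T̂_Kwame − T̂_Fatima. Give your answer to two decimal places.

T̂_Kwame = 0.950(22.1) + 0.050(44.40) = 23.2150
T̂_Fatima = 0.950(9.4) + 0.050(34.85) = 10.6725
Difference = 23.2150 − 10.6725 = 12.5425

12.54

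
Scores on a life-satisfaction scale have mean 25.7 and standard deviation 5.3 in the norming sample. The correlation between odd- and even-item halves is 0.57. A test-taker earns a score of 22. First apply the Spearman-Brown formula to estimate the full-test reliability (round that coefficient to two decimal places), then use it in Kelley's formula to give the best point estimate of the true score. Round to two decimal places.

23.00

Spearman-Brown: ρ = 2r/(1 + r) = 2(0.57)/(1 + 0.57) = 1.140/1.57 = 0.7261 → 0.73
T̂ = 0.73(22) + 0.27(25.7) = 16.06 + 6.939 = 22.999 → 23.00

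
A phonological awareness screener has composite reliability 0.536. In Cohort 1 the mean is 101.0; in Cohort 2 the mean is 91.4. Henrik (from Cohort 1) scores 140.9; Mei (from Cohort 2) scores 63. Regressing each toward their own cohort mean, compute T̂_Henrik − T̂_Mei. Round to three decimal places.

46.209

T̂_Henrik = 0.536(140.9) + 0.464(101.0) = 122.38640
T̂_Mei = 0.536(63) + 0.464(91.4) = 76.17760
Difference = 122.38640 − 76.17760 = 46.20880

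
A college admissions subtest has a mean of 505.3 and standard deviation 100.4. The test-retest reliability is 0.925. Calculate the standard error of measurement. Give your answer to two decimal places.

27.50

SEM = SD · √(1 − ρ) = 100.4 × √0.075 = 100.4 × 0.2739 = 27.496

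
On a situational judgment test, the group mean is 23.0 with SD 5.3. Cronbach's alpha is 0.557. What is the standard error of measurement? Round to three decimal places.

3.528

SEM = SD · √(1 − ρ) = 5.3 × √0.443 = 5.3 × 0.6656 = 3.5276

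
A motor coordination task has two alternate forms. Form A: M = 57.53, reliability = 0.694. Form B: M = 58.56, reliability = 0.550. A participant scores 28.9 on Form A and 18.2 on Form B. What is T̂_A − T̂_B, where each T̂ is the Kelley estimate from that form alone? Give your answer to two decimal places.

1.30

T̂_A = 0.694(28.9) + 0.306(57.53) = 37.6608
T̂_B = 0.550(18.2) + 0.450(58.56) = 36.3620
T̂_A − T̂_B = 1.2988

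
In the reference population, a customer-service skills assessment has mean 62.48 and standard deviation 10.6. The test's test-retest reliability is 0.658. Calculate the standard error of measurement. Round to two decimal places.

6.20

SEM = SD · √(1 − ρ) = 10.6 × √0.342 = 10.6 × 0.5848 = 6.199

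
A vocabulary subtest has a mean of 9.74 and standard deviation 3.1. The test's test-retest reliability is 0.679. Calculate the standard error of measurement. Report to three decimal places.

SEM = SD · √(1 − ρ) = 3.1 × √0.321 = 3.1 × 0.5666 = 1.7564

1.756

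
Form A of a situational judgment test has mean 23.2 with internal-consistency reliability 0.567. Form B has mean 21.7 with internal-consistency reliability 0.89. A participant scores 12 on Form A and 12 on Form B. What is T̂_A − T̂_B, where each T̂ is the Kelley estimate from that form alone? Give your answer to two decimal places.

T̂_A = 0.567(12) + 0.433(23.2) = 16.8496
T̂_B = 0.89(12) + 0.11(21.7) = 13.0670
T̂_A − T̂_B = 3.7826

3.78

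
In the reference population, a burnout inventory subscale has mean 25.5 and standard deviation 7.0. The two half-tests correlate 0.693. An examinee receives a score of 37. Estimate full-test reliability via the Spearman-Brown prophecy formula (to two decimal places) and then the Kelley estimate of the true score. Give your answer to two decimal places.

Spearman-Brown: ρ = 2r/(1 + r) = 2(0.693)/(1 + 0.693) = 1.3860/1.693 = 0.8187 → 0.82
Kelley's formula gives T̂ = 0.82·37 + 0.18·25.5 = 30.34 + 4.590 = 34.930.

34.93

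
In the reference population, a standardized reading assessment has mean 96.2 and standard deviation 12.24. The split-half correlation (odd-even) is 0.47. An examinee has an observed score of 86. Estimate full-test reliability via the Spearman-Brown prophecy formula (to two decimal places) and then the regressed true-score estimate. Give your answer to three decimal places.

89.672

Spearman-Brown: ρ = 2r/(1 + r) = 2(0.47)/(1 + 0.47) = 0.940/1.47 = 0.6395 → 0.64
Regress the observed score toward the mean by the unreliability: T̂ = 0.64·86 + 0.36·96.2 = 55.04 + 34.632 = 89.6720.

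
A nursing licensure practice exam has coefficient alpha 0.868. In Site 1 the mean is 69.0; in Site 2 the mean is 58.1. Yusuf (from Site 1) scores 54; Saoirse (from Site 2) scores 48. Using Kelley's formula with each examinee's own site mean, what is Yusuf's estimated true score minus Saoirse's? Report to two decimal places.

T̂_Yusuf = 0.868(54) + 0.132(69.0) = 55.9800
T̂_Saoirse = 0.868(48) + 0.132(58.1) = 49.3332
Difference = 55.9800 − 49.3332 = 6.6468

6.65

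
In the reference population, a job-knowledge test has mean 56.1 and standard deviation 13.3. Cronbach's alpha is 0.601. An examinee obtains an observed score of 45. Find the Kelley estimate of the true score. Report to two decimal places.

49.43

T̂ = ρX + (1 − ρ)μ
  = 0.601 × 45 + 0.399 × 56.1
  = 27.045 + 22.3839
  = 49.429
  ≈ 49.43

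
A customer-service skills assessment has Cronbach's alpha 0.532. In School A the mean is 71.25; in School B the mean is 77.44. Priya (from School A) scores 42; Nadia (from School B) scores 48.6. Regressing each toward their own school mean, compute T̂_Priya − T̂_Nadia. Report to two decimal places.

-6.41

T̂_Priya = 0.532(42) + 0.468(71.25) = 55.6890
T̂_Nadia = 0.532(48.6) + 0.468(77.44) = 62.0971
Difference = 55.6890 − 62.0971 = -6.4081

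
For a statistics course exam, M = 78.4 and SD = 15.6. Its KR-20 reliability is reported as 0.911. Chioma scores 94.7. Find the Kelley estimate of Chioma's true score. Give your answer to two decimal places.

Regress the observed score toward the mean by the unreliability: T̂ = 0.911·94.7 + 0.089·78.4 = 86.2717 + 6.9776 = 93.249.

93.25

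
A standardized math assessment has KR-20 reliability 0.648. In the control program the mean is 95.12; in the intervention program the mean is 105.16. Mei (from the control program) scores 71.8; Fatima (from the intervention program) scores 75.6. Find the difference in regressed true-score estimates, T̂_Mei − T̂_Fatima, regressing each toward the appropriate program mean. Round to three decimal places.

-5.996

T̂_Mei = 0.648(71.8) + 0.352(95.12) = 80.00864
T̂_Fatima = 0.648(75.6) + 0.352(105.16) = 86.00512
Difference = 80.00864 − 86.00512 = -5.99648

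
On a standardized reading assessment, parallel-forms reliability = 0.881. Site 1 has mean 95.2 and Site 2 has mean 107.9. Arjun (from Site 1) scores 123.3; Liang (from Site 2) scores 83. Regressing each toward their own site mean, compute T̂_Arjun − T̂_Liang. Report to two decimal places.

33.99

T̂_Arjun = 0.881(123.3) + 0.119(95.2) = 119.9561
T̂_Liang = 0.881(83) + 0.119(107.9) = 85.9631
Difference = 119.9561 − 85.9631 = 33.9930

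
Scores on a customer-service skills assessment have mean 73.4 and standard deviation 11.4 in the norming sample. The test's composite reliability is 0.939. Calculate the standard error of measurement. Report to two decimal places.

2.82

SEM = SD · √(1 − ρ) = 11.4 × √0.061 = 11.4 × 0.2470 = 2.816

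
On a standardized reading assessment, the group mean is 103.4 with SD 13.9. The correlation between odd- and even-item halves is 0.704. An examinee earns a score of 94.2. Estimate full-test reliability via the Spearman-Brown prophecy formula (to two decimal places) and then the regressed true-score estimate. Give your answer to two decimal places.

Spearman-Brown: ρ = 2r/(1 + r) = 2(0.704)/(1 + 0.704) = 1.4080/1.704 = 0.8263 → 0.83
T̂ = 0.83(94.2) + 0.17(103.4) = 78.186 + 17.578 = 95.764 → 95.76

95.76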